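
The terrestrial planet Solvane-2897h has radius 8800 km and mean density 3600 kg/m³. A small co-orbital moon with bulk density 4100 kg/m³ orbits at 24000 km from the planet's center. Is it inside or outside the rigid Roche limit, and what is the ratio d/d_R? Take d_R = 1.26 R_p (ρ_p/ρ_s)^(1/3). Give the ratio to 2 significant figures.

outside; d/d_R ≈ 2.3

d_R = 1.26 × (8800 km) × (3600/4100)^(1/3) = 10620 km
d/d_R = (24000) / (10620) = 2.3
Since d/d_R > 1, the body is outside the Roche limit.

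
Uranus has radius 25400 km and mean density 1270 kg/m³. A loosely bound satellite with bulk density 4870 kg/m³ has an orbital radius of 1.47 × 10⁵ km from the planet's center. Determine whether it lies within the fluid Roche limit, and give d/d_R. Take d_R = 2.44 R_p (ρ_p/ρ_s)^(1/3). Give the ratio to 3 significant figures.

outside; d/d_R ≈ 3.71

d_R = 2.44 × (25400 km) × (1270/4870)^(1/3) = 39600 km
d/d_R = (1.47 × 10⁵) / (39600) = 3.71
Since d/d_R > 1, the body is outside the Roche limit.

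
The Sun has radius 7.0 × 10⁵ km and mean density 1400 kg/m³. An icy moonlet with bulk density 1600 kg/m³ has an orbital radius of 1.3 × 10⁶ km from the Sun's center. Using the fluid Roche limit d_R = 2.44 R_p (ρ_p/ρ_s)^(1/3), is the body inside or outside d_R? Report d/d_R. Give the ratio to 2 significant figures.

d_R = 2.44 × (7.0 × 10⁵ km) × (1400/1600)^(1/3) = 1.634 × 10⁶ km
d/d_R = (1.3 × 10⁶) / (1.634 × 10⁶) = 0.80
Since d/d_R < 1, the body is inside the Roche limit.

inside; d/d_R ≈ 0.80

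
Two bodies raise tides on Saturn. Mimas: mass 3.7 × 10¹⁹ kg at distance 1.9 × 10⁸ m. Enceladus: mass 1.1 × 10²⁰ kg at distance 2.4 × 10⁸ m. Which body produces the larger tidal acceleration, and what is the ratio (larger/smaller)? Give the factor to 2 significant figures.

Tidal acceleration ∝ M/d³, so compare M/d³ for each.
Mimas: (3.7 × 10¹⁹) / (1.9 × 10⁸)³ = 5.394 × 10⁻⁶
Enceladus: (1.1 × 10²⁰) / (2.4 × 10⁸)³ = 7.957 × 10⁻⁶
Ratio (larger/smaller) = 1.5

Enceladus, by a factor of ≈ 1.5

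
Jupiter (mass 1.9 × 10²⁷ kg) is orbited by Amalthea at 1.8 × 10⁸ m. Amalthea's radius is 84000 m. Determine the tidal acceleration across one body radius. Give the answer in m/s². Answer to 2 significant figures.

The tidal stretch is the gradient of GM/d² times the body's extent r, hence the 1/d³ dependence.
a_tidal = 2GMr/d³
        = 2 × (6.674 × 10⁻¹¹) × (1.9 × 10²⁷) × (84000) / (1.8 × 10⁸)³
        = 3.7 × 10⁻³ m/s²

3.7 × 10⁻³ m/s²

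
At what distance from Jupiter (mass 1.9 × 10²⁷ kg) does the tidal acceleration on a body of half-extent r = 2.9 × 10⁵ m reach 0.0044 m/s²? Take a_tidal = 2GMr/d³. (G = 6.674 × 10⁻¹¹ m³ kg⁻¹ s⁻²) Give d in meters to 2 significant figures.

2.6 × 10⁸ m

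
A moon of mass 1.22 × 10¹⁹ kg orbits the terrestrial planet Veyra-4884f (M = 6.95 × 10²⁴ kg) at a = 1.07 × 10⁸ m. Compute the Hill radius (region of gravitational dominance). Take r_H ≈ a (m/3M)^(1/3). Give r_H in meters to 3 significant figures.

r_H ≈ a (m/3M)^(1/3)
    = (1.07 × 10⁸) × (1.22 × 10¹⁹ / (3 × 6.95 × 10²⁴))^(1/3)
    = 8.95 × 10⁵ m

8.95 × 10⁵ m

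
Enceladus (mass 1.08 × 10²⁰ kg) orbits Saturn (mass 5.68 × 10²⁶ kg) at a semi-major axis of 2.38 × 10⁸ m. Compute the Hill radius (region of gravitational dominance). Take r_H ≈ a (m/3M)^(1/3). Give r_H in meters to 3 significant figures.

9.49 × 10⁵ m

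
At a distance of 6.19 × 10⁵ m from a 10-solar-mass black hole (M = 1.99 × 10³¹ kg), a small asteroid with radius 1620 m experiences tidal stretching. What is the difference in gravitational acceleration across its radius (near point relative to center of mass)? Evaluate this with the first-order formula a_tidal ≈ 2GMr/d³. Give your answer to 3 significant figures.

1.81 × 10⁷ m/s²

a_tidal = 2GMr/d³
        = 2 × (6.674 × 10⁻¹¹) × (1.99 × 10³¹) × (1620) / (6.19 × 10⁵)³
        = 1.81 × 10⁷ m/s²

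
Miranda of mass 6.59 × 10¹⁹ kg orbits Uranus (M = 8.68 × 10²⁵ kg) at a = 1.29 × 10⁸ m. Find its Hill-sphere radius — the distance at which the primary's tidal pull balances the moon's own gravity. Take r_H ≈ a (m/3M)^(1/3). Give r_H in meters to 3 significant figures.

8.16 × 10⁵ m

r_H ≈ a (m/3M)^(1/3)
    = (1.29 × 10⁸) × (6.59 × 10¹⁹ / (3 × 8.68 × 10²⁵))^(1/3)
    = 8.16 × 10⁵ m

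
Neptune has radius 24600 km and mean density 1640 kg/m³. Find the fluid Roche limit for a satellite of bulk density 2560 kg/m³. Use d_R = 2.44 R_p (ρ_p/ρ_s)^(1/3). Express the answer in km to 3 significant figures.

d_R = 2.44 × 24600 km × (1640/2560)^(1/3)
    = 51700 km

51700 km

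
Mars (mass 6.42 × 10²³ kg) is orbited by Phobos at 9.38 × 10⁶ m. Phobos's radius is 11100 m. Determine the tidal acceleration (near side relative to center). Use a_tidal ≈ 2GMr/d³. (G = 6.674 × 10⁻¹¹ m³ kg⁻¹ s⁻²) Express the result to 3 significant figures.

a_tidal = 2GMr/d³
        = 2 × (6.674 × 10⁻¹¹) × (6.42 × 10²³) × (11100) / (9.38 × 10⁶)³
        = 1.15 × 10⁻³ m/s²

1.15 × 10⁻³ m/s²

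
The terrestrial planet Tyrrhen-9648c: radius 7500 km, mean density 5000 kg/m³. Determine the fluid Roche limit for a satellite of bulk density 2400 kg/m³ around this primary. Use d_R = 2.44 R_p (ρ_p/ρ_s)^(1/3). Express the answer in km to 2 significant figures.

23000 km

d_R = 2.44 × 7500 km × (5000/2400)^(1/3)
    = 23000 km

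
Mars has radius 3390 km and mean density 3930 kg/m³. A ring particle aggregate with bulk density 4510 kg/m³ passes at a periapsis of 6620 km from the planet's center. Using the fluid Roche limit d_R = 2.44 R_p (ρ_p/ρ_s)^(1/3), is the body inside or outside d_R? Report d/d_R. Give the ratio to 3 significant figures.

inside; d/d_R ≈ 0.838

d_R = 2.44 × (3390 km) × (3930/4510)^(1/3) = 7901 km
d/d_R = (6620) / (7901) = 0.838
Since d/d_R < 1, the body is inside the Roche limit.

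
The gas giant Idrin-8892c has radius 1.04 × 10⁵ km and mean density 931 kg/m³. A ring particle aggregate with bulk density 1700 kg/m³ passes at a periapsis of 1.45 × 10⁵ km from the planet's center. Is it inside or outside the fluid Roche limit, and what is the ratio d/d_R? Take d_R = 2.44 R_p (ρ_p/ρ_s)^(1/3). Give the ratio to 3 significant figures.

inside; d/d_R ≈ 0.698

d_R = 2.44 × (1.04 × 10⁵ km) × (931/1700)^(1/3) = 2.076 × 10⁵ km
d/d_R = (1.45 × 10⁵) / (2.076 × 10⁵) = 0.698
Since d/d_R < 1, the body is inside the Roche limit.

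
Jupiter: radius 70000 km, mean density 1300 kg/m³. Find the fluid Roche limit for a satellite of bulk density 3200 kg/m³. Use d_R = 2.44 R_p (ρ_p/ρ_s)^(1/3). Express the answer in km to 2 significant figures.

1.3 × 10⁵ km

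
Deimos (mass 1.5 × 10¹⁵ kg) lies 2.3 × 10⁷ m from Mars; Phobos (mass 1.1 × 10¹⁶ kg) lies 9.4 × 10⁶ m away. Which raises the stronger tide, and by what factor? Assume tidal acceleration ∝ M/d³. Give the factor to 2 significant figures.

Phobos, by a factor of ≈ 110

Tidal stretch scales as M/d³; compute that for each body.
Deimos: (1.5 × 10¹⁵) / (2.3 × 10⁷)³ = 1.233 × 10⁻⁷
Phobos: (1.1 × 10¹⁶) / (9.4 × 10⁶)³ = 1.324 × 10⁻⁵
Ratio (larger/smaller) = 110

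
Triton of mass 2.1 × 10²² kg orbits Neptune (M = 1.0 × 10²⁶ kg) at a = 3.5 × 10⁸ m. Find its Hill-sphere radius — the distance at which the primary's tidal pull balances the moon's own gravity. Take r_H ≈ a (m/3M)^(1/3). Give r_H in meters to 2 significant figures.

r_H ≈ a (m/3M)^(1/3)
    = (3.5 × 10⁸) × (2.1 × 10²² / (3 × 1.0 × 10²⁶))^(1/3)
    = 1.4 × 10⁷ m

1.4 × 10⁷ m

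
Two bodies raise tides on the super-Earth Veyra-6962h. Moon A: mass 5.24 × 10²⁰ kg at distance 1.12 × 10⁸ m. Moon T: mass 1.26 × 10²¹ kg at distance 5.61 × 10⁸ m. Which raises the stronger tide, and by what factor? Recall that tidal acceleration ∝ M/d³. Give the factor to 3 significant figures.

Moon A, by a factor of ≈ 52.3

Tidal stretch scales as M/d³; compute that for each body.
Moon A: (5.24 × 10²⁰) / (1.12 × 10⁸)³ = 3.730 × 10⁻⁴
Moon T: (1.26 × 10²¹) / (5.61 × 10⁸)³ = 7.136 × 10⁻⁶
Ratio (larger/smaller) = 52.3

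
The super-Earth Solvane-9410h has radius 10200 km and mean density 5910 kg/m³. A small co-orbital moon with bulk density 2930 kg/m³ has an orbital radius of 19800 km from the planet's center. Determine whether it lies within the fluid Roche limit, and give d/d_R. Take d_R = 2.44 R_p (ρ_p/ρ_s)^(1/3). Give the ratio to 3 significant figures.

d_R = 2.44 × (10200 km) × (5910/2930)^(1/3) = 31450 km
d/d_R = (19800) / (31450) = 0.630
Since d/d_R < 1, the body is inside the Roche limit.

inside; d/d_R ≈ 0.630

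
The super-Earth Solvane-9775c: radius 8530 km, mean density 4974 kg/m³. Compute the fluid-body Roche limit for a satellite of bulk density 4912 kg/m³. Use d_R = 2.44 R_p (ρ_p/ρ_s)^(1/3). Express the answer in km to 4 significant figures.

d_R = 2.44 × 8530 km × (4974/4912)^(1/3)
    = 20900 km

20900 km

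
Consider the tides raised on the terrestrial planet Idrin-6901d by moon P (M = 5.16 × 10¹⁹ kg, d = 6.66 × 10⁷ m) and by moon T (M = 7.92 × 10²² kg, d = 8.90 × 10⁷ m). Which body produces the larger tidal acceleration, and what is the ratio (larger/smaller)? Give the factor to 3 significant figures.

Tidal acceleration ∝ M/d³, so compare M/d³ for each.
Moon P: (5.16 × 10¹⁹) / (6.66 × 10⁷)³ = 1.747 × 10⁻⁴
Moon T: (7.92 × 10²²) / (8.90 × 10⁷)³ = 1.123 × 10⁻¹
Ratio (larger/smaller) = 643

Moon T, by a factor of ≈ 643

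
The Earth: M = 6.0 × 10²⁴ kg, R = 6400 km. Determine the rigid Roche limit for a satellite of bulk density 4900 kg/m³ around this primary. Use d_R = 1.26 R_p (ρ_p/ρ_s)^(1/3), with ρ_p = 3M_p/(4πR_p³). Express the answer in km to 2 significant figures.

8400 km

ρ_p = 3M_p/(4πR_p³) = 3 × (6.0 × 10²⁴) / (4π × (6.4 × 10⁶ m)³) = 5500 kg/m³
d_R = 1.26 × 6400 km × (5500/4900)^(1/3)
    = 8400 km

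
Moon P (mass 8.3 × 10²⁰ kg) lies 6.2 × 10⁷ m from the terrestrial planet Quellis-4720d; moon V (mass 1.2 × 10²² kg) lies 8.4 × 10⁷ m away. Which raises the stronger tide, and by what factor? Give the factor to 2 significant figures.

Tidal stretch scales as M/d³; compute that for each body.
Moon P: (8.3 × 10²⁰) / (6.2 × 10⁷)³ = 3.483 × 10⁻³
Moon V: (1.2 × 10²²) / (8.4 × 10⁷)³ = 2.025 × 10⁻²
Ratio (larger/smaller) = 5.8

Moon V, by a factor of ≈ 5.8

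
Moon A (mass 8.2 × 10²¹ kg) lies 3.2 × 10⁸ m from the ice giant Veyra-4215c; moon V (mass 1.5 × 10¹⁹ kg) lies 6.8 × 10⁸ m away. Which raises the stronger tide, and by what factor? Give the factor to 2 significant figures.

Moon A, by a factor of ≈ 5200

The tide-raising term goes as M/d³ (the gradient of a 1/d² field).
Moon A: (8.2 × 10²¹) / (3.2 × 10⁸)³ = 2.502 × 10⁻⁴
Moon V: (1.5 × 10¹⁹) / (6.8 × 10⁸)³ = 4.771 × 10⁻⁸
Ratio (larger/smaller) = 5200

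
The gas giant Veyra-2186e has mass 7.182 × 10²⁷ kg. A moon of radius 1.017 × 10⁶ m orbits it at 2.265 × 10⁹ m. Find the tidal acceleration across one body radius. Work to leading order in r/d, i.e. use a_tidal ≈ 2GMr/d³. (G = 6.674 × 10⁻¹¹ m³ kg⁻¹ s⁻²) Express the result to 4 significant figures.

8.390 × 10⁻⁵ m/s²

Differencing GM/(d−r)² and GM/d² to first order in r/d gives 2GMr/d³.
Δg = 2GMr/d³
   = 2 × (6.674 × 10⁻¹¹) × (7.182 × 10²⁷) × (1.017 × 10⁶) / (2.265 × 10⁹)³
   = 8.390 × 10⁻⁵ m/s²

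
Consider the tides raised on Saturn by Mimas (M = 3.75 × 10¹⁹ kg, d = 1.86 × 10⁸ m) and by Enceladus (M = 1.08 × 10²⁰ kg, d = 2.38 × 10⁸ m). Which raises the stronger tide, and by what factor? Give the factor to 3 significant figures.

Tidal stretch scales as M/d³; compute that for each body.
Mimas: (3.75 × 10¹⁹) / (1.86 × 10⁸)³ = 5.828 × 10⁻⁶
Enceladus: (1.08 × 10²⁰) / (2.38 × 10⁸)³ = 8.011 × 10⁻⁶
Ratio (larger/smaller) = 1.37

Enceladus, by a factor of ≈ 1.37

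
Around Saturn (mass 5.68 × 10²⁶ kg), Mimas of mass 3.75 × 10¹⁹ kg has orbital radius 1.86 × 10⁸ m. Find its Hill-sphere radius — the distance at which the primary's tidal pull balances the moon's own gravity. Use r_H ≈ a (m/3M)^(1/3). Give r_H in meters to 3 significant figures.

5.21 × 10⁵ m

r_H ≈ a (m/3M)^(1/3)
    = (1.86 × 10⁸) × (3.75 × 10¹⁹ / (3 × 5.68 × 10²⁶))^(1/3)
    = 5.21 × 10⁵ m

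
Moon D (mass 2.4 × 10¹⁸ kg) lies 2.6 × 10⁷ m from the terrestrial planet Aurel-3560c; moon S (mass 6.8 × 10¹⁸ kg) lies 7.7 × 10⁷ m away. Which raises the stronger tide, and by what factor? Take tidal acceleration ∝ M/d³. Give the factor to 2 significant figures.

Moon D, by a factor of ≈ 9.2

Tidal acceleration ∝ M/d³, so compare M/d³ for each.
Moon D: (2.4 × 10¹⁸) / (2.6 × 10⁷)³ = 1.365 × 10⁻⁴
Moon S: (6.8 × 10¹⁸) / (7.7 × 10⁷)³ = 1.489 × 10⁻⁵
Ratio (larger/smaller) = 9.2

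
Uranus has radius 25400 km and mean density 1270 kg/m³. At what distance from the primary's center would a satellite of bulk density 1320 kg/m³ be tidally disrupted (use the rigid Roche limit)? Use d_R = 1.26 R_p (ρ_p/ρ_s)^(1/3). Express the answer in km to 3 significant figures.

d_R = 1.26 × 25400 km × (1270/1320)^(1/3)
    = 31600 km

31600 km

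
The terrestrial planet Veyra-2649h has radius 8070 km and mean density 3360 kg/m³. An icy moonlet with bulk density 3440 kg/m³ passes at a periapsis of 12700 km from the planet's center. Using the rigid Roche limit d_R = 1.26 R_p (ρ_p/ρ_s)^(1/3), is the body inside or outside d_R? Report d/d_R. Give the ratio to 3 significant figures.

d_R = 1.26 × (8070 km) × (3360/3440)^(1/3) = 10090 km
d/d_R = (12700) / (10090) = 1.26
Since d/d_R > 1, the body is outside the Roche limit.

outside; d/d_R ≈ 1.26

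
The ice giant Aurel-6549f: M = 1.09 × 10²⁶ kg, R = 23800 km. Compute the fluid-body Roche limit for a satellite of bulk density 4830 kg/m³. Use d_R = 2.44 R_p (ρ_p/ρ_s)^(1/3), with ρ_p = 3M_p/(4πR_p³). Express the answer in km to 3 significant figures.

42800 km

ρ_p = 3M_p/(4πR_p³) = 3 × (1.09 × 10²⁶) / (4π × (2.38 × 10⁷ m)³) = 1930 kg/m³
d_R = 2.44 × 23800 km × (1930/4830)^(1/3)
    = 42800 km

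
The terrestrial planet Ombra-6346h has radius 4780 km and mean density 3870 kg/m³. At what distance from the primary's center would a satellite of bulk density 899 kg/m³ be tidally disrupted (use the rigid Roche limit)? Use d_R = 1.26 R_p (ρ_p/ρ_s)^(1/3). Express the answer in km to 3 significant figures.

9800 km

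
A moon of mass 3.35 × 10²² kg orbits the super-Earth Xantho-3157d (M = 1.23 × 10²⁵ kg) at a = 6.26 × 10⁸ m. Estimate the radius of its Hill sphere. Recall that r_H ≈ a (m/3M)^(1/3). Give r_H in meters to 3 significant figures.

r_H ≈ a (m/3M)^(1/3)
    = (6.26 × 10⁸) × (3.35 × 10²² / (3 × 1.23 × 10²⁵))^(1/3)
    = 6.06 × 10⁷ m

6.06 × 10⁷ m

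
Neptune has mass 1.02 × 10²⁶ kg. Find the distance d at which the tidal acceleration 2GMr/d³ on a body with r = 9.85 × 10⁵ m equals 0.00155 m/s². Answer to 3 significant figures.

2.05 × 10⁸ m

2GMr/d³ = a_tidal  ⇒  d = (2GMr / a_tidal)^(1/3)
d = (2 × 6.674×10⁻¹¹ × (1.02 × 10²⁶) × (9.85 × 10⁵) / (0.00155))^(1/3)
  = 2.05 × 10⁸ m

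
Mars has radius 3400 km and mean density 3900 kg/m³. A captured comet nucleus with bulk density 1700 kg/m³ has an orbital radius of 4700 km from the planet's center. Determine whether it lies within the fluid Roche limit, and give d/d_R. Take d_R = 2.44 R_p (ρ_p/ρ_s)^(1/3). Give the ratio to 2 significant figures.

d_R = 2.44 × (3400 km) × (3900/1700)^(1/3) = 10940 km
d/d_R = (4700) / (10940) = 0.43
Since d/d_R < 1, the body is inside the Roche limit.

inside; d/d_R ≈ 0.43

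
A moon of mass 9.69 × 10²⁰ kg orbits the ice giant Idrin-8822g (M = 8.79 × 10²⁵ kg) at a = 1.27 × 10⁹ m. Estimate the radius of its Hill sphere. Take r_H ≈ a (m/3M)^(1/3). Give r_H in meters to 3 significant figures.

r_H ≈ a (m/3M)^(1/3)
    = (1.27 × 10⁹) × (9.69 × 10²⁰ / (3 × 8.79 × 10²⁵))^(1/3)
    = 1.96 × 10⁷ m

1.96 × 10⁷ m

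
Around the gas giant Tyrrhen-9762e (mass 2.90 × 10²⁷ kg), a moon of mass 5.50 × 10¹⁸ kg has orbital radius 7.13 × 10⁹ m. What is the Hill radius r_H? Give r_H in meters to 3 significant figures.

6.12 × 10⁶ m

r_H ≈ a (m/3M)^(1/3)
    = (7.13 × 10⁹) × (5.50 × 10¹⁸ / (3 × 2.90 × 10²⁷))^(1/3)
    = 6.12 × 10⁶ m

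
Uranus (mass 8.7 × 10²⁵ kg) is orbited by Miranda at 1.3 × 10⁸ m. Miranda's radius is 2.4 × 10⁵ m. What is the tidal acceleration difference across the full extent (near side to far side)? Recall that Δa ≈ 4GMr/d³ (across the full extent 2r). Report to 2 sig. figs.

2.5 × 10⁻³ m/s²

a_tidal = 4GMr/d³
        = 4 × (6.674 × 10⁻¹¹) × (8.7 × 10²⁵) × (2.4 × 10⁵) / (1.3 × 10⁸)³
        = 2.5 × 10⁻³ m/s²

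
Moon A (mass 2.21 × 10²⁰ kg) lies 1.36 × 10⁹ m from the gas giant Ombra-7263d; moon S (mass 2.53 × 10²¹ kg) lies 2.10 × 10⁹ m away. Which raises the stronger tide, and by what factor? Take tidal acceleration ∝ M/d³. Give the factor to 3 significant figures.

Moon S, by a factor of ≈ 3.11

The tide-raising term goes as M/d³ (the gradient of a 1/d² field).
Moon A: (2.21 × 10²⁰) / (1.36 × 10⁹)³ = 8.786 × 10⁻⁸
Moon S: (2.53 × 10²¹) / (2.10 × 10⁹)³ = 2.732 × 10⁻⁷
Ratio (larger/smaller) = 3.11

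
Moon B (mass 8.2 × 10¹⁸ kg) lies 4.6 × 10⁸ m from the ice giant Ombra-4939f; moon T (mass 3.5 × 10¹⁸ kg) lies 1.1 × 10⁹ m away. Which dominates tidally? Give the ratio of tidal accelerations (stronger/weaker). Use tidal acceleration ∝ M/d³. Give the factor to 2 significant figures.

The tide-raising term goes as M/d³ (the gradient of a 1/d² field).
Moon B: (8.2 × 10¹⁸) / (4.6 × 10⁸)³ = 8.424 × 10⁻⁸
Moon T: (3.5 × 10¹⁸) / (1.1 × 10⁹)³ = 2.630 × 10⁻⁹
Ratio (larger/smaller) = 32

Moon B, by a factor of ≈ 32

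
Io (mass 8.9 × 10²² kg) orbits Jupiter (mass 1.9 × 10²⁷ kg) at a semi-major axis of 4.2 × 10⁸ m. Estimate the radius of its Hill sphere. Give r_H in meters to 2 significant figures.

r_H ≈ a (m/3M)^(1/3)
    = (4.2 × 10⁸) × (8.9 × 10²² / (3 × 1.9 × 10²⁷))^(1/3)
    = 1.0 × 10⁷ m

1.0 × 10⁷ m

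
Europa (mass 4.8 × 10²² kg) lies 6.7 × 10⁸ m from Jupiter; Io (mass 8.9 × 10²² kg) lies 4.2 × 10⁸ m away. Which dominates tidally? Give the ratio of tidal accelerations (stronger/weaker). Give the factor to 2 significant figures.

The tide-raising term goes as M/d³ (the gradient of a 1/d² field).
Europa: (4.8 × 10²²) / (6.7 × 10⁸)³ = 1.596 × 10⁻⁴
Io: (8.9 × 10²²) / (4.2 × 10⁸)³ = 1.201 × 10⁻³
Ratio (larger/smaller) = 7.5

Io, by a factor of ≈ 7.5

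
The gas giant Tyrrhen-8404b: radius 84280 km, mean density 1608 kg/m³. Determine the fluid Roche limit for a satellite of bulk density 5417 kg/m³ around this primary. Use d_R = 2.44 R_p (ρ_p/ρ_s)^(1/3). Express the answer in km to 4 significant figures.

1.372 × 10⁵ km

d_R = 2.44 × 84280 km × (1608/5417)^(1/3)
    = 1.372 × 10⁵ km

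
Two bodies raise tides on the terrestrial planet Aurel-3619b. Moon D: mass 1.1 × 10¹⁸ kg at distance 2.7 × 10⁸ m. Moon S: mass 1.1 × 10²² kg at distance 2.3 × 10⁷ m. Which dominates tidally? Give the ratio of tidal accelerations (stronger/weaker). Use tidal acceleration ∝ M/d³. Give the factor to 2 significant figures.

Tidal acceleration ∝ M/d³, so compare M/d³ for each.
Moon D: (1.1 × 10¹⁸) / (2.7 × 10⁸)³ = 5.589 × 10⁻⁸
Moon S: (1.1 × 10²²) / (2.3 × 10⁷)³ = 9.041 × 10⁻¹
Ratio (larger/smaller) = 1.6 × 10⁷

Moon S, by a factor of ≈ 1.6 × 10⁷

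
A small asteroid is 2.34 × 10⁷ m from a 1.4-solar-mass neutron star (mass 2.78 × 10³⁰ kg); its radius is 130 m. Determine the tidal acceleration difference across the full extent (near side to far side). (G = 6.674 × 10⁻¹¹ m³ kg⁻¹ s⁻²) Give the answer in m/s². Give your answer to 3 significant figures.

Differencing GM/(d−r)² and GM/(d+r)² to first order in r/d gives 4GMr/d³.
a_tidal = 4GMr/d³
        = 4 × (6.674 × 10⁻¹¹) × (2.78 × 10³⁰) × (130) / (2.34 × 10⁷)³
        = 7.53 m/s²

7.53 m/s²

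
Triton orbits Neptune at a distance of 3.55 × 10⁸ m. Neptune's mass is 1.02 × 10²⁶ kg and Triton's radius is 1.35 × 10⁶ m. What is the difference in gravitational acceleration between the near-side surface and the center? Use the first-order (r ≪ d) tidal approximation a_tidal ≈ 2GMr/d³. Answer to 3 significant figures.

4.11 × 10⁻⁴ m/s²

Differencing GM/(d−r)² and GM/d² to first order in r/d gives 2GMr/d³.
Δg = 2GMr/d³
   = 2 × (6.674 × 10⁻¹¹) × (1.02 × 10²⁶) × (1.35 × 10⁶) / (3.55 × 10⁸)³
   = 4.11 × 10⁻⁴ m/s²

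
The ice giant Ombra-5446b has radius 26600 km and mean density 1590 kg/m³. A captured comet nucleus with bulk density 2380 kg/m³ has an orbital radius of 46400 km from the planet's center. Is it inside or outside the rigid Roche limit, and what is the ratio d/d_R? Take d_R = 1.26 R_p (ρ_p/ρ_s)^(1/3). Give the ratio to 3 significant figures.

outside; d/d_R ≈ 1.58

d_R = 1.26 × (26600 km) × (1590/2380)^(1/3) = 29300 km
d/d_R = (46400) / (29300) = 1.58
Since d/d_R > 1, the body is outside the Roche limit.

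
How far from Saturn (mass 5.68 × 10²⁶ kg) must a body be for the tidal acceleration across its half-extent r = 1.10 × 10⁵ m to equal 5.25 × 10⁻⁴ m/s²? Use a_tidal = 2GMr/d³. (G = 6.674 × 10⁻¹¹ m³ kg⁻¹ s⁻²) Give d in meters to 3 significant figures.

2GMr/d³ = a_tidal  ⇒  d = (2GMr / a_tidal)^(1/3)
d = (2 × 6.674×10⁻¹¹ × (5.68 × 10²⁶) × (1.10 × 10⁵) / (5.25 × 10⁻⁴))^(1/3)
  = 2.51 × 10⁸ m

2.51 × 10⁸ m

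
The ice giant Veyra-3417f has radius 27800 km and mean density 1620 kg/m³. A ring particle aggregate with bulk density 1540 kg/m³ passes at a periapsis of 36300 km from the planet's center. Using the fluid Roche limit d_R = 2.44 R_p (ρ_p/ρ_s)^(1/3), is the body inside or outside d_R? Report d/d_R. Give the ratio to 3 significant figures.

inside; d/d_R ≈ 0.526

d_R = 2.44 × (27800 km) × (1620/1540)^(1/3) = 68990 km
d/d_R = (36300) / (68990) = 0.526
Since d/d_R < 1, the body is inside the Roche limit.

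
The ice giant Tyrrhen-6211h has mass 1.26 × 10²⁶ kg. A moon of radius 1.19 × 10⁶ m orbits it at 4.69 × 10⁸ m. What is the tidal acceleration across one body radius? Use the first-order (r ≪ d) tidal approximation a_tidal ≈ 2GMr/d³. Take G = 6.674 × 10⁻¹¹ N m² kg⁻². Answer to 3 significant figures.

a_tidal = 2GMr/d³
        = 2 × (6.674 × 10⁻¹¹) × (1.26 × 10²⁶) × (1.19 × 10⁶) / (4.69 × 10⁸)³
        = 1.94 × 10⁻⁴ m/s²

1.94 × 10⁻⁴ m/s²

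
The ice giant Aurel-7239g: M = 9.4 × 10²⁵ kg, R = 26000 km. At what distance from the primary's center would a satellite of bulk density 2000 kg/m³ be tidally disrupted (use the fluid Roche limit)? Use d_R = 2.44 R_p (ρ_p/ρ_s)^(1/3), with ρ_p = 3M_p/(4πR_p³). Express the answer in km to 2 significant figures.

55000 km

ρ_p = 3M_p/(4πR_p³) = 3 × (9.4 × 10²⁵) / (4π × (2.6 × 10⁷ m)³) = 1300 kg/m³
d_R = 2.44 × 26000 km × (1300/2000)^(1/3)
    = 55000 km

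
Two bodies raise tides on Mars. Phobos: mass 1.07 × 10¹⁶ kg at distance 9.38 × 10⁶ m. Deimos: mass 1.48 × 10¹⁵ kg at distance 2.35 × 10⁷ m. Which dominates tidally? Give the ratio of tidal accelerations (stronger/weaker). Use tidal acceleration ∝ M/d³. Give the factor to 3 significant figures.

Tidal acceleration ∝ M/d³, so compare M/d³ for each.
Phobos: (1.07 × 10¹⁶) / (9.38 × 10⁶)³ = 1.297 × 10⁻⁵
Deimos: (1.48 × 10¹⁵) / (2.35 × 10⁷)³ = 1.140 × 10⁻⁷
Ratio (larger/smaller) = 114

Phobos, by a factor of ≈ 114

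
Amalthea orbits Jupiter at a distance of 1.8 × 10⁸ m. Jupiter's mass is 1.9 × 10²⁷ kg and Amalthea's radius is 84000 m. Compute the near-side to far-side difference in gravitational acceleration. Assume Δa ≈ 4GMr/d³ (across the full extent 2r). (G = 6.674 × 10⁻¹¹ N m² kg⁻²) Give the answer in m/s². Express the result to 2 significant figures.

7.3 × 10⁻³ m/s²

a_tidal = 4GMr/d³
        = 4 × (6.674 × 10⁻¹¹) × (1.9 × 10²⁷) × (84000) / (1.8 × 10⁸)³
        = 7.3 × 10⁻³ m/s²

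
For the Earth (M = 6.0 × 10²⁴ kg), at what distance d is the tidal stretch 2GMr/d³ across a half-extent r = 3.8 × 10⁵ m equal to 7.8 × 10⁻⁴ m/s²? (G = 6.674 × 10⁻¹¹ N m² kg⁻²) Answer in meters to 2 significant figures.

2GMr/d³ = a_tidal  ⇒  d = (2GMr / a_tidal)^(1/3)
d = (2 × 6.674×10⁻¹¹ × (6.0 × 10²⁴) × (3.8 × 10⁵) / (7.8 × 10⁻⁴))^(1/3)
  = 7.3 × 10⁷ m

7.3 × 10⁷ m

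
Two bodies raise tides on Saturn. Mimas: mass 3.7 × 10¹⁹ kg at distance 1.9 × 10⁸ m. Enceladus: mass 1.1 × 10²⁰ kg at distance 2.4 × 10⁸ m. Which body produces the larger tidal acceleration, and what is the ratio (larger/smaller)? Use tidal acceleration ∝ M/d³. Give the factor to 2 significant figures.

The tide-raising term goes as M/d³ (the gradient of a 1/d² field).
Mimas: (3.7 × 10¹⁹) / (1.9 × 10⁸)³ = 5.394 × 10⁻⁶
Enceladus: (1.1 × 10²⁰) / (2.4 × 10⁸)³ = 7.957 × 10⁻⁶
Ratio (larger/smaller) = 1.5

Enceladus, by a factor of ≈ 1.5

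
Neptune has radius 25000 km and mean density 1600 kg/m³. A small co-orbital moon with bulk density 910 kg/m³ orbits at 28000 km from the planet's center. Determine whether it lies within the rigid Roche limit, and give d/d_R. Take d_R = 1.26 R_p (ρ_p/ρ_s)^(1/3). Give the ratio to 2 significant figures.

d_R = 1.26 × (25000 km) × (1600/910)^(1/3) = 38020 km
d/d_R = (28000) / (38020) = 0.74
Since d/d_R < 1, the body is inside the Roche limit.

inside; d/d_R ≈ 0.74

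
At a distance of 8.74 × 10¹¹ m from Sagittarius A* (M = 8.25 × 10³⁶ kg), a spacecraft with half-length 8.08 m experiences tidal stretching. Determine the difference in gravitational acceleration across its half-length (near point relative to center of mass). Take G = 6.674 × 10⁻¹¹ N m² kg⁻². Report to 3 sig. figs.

1.33 × 10⁻⁸ m/s²

Differencing GM/(d−r)² and GM/d² to first order in r/d gives 2GMr/d³.
a_tidal = 2GMr/d³
        = 2 × (6.674 × 10⁻¹¹) × (8.25 × 10³⁶) × (8.08) / (8.74 × 10¹¹)³
        = 1.33 × 10⁻⁸ m/s²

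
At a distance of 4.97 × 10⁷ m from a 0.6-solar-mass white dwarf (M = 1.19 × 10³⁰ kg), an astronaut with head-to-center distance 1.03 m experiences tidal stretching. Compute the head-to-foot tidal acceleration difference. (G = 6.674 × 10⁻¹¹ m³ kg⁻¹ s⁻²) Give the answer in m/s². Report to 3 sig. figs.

2.67 × 10⁻³ m/s²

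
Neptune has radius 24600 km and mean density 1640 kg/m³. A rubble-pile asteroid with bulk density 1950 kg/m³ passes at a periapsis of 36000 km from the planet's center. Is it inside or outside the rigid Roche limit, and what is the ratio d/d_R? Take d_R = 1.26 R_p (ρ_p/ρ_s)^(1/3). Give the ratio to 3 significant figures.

outside; d/d_R ≈ 1.23

d_R = 1.26 × (24600 km) × (1640/1950)^(1/3) = 29260 km
d/d_R = (36000) / (29260) = 1.23
Since d/d_R > 1, the body is outside the Roche limit.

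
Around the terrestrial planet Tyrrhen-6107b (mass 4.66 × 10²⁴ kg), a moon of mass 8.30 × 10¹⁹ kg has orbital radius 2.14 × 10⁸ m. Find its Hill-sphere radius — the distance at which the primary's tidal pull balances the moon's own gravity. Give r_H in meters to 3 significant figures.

r_H ≈ a (m/3M)^(1/3)
    = (2.14 × 10⁸) × (8.30 × 10¹⁹ / (3 × 4.66 × 10²⁴))^(1/3)
    = 3.87 × 10⁶ m

3.87 × 10⁶ m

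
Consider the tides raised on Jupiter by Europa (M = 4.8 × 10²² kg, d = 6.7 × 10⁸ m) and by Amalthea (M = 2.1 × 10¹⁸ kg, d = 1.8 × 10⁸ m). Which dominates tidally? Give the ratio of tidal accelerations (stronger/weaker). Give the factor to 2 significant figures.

Compare M/d³ for the two perturbers:
Europa: (4.8 × 10²²) / (6.7 × 10⁸)³ = 1.596 × 10⁻⁴
Amalthea: (2.1 × 10¹⁸) / (1.8 × 10⁸)³ = 3.601 × 10⁻⁷
Ratio (larger/smaller) = 440

Europa, by a factor of ≈ 440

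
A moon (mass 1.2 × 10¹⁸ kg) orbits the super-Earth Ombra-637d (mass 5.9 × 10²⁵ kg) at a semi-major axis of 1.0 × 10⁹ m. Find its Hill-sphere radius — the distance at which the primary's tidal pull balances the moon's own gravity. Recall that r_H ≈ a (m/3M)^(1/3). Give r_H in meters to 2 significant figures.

1.9 × 10⁶ m

r_H ≈ a (m/3M)^(1/3)
    = (1.0 × 10⁹) × (1.2 × 10¹⁸ / (3 × 5.9 × 10²⁵))^(1/3)
    = 1.9 × 10⁶ m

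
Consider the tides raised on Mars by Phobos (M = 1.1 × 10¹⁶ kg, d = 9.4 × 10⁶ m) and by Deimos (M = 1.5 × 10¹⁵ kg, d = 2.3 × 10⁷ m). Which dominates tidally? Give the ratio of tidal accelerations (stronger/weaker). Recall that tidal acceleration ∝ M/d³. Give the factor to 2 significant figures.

Phobos, by a factor of ≈ 110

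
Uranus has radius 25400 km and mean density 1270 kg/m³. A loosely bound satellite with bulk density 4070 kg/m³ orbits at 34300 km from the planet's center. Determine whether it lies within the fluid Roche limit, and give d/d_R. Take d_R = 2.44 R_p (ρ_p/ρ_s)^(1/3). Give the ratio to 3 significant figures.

d_R = 2.44 × (25400 km) × (1270/4070)^(1/3) = 42040 km
d/d_R = (34300) / (42040) = 0.816
Since d/d_R < 1, the body is inside the Roche limit.

inside; d/d_R ≈ 0.816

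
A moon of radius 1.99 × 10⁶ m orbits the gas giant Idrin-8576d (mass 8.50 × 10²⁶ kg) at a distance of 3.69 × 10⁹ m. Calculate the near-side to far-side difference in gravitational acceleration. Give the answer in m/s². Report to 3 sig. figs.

a_tidal = 4GMr/d³
        = 4 × (6.674 × 10⁻¹¹) × (8.50 × 10²⁶) × (1.99 × 10⁶) / (3.69 × 10⁹)³
        = 8.99 × 10⁻⁶ m/s²

8.99 × 10⁻⁶ m/s²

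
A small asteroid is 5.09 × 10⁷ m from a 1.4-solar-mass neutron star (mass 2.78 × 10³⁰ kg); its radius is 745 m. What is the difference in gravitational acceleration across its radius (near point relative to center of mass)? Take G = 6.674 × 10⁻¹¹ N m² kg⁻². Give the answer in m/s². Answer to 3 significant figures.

2.10 m/s²

Differencing GM/(d−r)² and GM/d² to first order in r/d gives 2GMr/d³.
a_tidal = 2GMr/d³
        = 2 × (6.674 × 10⁻¹¹) × (2.78 × 10³⁰) × (745) / (5.09 × 10⁷)³
        = 2.10 m/s²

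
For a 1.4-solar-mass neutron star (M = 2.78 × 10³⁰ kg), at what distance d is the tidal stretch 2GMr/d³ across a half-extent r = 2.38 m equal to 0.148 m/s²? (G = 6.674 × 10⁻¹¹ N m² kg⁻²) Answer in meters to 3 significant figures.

2GMr/d³ = a_tidal  ⇒  d = (2GMr / a_tidal)^(1/3)
d = (2 × 6.674×10⁻¹¹ × (2.78 × 10³⁰) × (2.38) / (0.148))^(1/3)
  = 1.81 × 10⁷ m

1.81 × 10⁷ m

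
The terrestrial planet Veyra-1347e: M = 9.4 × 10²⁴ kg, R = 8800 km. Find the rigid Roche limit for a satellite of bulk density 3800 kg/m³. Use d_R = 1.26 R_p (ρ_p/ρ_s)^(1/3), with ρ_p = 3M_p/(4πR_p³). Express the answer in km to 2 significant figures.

ρ_p = 3M_p/(4πR_p³) = 3 × (9.4 × 10²⁴) / (4π × (8.8 × 10⁶ m)³) = 3300 kg/m³
d_R = 1.26 × 8800 km × (3300/3800)^(1/3)
    = 11000 km

11000 km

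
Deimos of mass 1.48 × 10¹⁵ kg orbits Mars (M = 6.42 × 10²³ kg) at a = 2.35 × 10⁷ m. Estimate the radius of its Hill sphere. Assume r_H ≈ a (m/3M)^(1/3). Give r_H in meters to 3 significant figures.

2.15 × 10⁴ m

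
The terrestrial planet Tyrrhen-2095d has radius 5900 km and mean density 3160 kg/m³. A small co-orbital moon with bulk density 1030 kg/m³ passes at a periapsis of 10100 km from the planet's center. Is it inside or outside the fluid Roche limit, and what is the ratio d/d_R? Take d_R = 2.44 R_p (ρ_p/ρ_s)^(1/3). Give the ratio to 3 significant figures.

inside; d/d_R ≈ 0.483

d_R = 2.44 × (5900 km) × (3160/1030)^(1/3) = 20920 km
d/d_R = (10100) / (20920) = 0.483
Since d/d_R < 1, the body is inside the Roche limit.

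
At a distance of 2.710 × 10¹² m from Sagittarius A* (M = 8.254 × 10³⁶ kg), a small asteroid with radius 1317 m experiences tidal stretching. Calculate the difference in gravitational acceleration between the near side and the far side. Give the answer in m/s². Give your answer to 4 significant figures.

1.458 × 10⁻⁷ m/s²

Δg = 4GMr/d³
   = 4 × (6.674 × 10⁻¹¹) × (8.254 × 10³⁶) × (1317) / (2.710 × 10¹²)³
   = 1.458 × 10⁻⁷ m/s²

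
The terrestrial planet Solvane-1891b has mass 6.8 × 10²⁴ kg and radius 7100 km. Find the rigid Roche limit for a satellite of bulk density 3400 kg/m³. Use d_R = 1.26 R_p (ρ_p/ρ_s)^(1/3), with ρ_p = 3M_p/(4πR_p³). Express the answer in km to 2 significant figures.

9800 km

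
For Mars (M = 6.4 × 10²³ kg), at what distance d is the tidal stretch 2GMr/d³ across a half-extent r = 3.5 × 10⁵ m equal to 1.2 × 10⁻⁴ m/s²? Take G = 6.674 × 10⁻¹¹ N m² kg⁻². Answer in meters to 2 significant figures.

6.3 × 10⁷ m

2GMr/d³ = a_tidal  ⇒  d = (2GMr / a_tidal)^(1/3)
d = (2 × 6.674×10⁻¹¹ × (6.4 × 10²³) × (3.5 × 10⁵) / (1.2 × 10⁻⁴))^(1/3)
  = 6.3 × 10⁷ m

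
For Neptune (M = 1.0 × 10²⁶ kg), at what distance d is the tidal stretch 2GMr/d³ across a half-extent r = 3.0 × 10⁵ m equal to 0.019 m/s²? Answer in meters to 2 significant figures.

6.0 × 10⁷ m

2GMr/d³ = a_tidal  ⇒  d = (2GMr / a_tidal)^(1/3)
d = (2 × 6.674×10⁻¹¹ × (1.0 × 10²⁶) × (3.0 × 10⁵) / (0.019))^(1/3)
  = 6.0 × 10⁷ m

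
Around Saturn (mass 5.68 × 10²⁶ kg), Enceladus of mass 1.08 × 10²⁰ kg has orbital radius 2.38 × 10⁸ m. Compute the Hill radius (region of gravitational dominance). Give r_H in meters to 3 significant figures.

9.49 × 10⁵ m

r_H ≈ a (m/3M)^(1/3)
    = (2.38 × 10⁸) × (1.08 × 10²⁰ / (3 × 5.68 × 10²⁶))^(1/3)
    = 9.49 × 10⁵ m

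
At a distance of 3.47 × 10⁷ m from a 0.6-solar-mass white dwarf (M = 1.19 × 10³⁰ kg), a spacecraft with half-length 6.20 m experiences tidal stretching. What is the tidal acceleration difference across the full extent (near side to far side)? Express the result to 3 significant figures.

4.71 × 10⁻² m/s²

a_tidal = 4GMr/d³
        = 4 × (6.674 × 10⁻¹¹) × (1.19 × 10³⁰) × (6.20) / (3.47 × 10⁷)³
        = 4.71 × 10⁻² m/s²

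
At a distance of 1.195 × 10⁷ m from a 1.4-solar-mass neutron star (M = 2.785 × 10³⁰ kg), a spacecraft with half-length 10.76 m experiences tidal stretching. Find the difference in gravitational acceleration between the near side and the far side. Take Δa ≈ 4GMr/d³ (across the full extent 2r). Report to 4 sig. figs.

a_tidal = 4GMr/d³
        = 4 × (6.674 × 10⁻¹¹) × (2.785 × 10³⁰) × (10.76) / (1.195 × 10⁷)³
        = 4.688 m/s²

4.688 m/s²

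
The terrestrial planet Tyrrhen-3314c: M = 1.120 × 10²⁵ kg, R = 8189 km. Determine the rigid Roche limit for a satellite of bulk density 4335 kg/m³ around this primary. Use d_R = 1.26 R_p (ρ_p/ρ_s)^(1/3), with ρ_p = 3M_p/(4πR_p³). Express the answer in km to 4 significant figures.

10730 km

ρ_p = 3M_p/(4πR_p³) = 3 × (1.120 × 10²⁵) / (4π × (8.189 × 10⁶ m)³) = 4869 kg/m³
d_R = 1.26 × 8189 km × (4869/4335)^(1/3)
    = 10730 km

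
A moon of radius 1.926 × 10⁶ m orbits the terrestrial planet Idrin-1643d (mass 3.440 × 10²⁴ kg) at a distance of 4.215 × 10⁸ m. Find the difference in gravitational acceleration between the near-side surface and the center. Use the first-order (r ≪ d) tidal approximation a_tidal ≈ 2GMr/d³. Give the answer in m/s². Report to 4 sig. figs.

The tidal stretch is the gradient of GM/d² times the body's extent r, hence the 1/d³ dependence.
a_tidal = 2GMr/d³
        = 2 × (6.674 × 10⁻¹¹) × (3.440 × 10²⁴) × (1.926 × 10⁶) / (4.215 × 10⁸)³
        = 1.181 × 10⁻⁵ m/s²

1.181 × 10⁻⁵ m/s²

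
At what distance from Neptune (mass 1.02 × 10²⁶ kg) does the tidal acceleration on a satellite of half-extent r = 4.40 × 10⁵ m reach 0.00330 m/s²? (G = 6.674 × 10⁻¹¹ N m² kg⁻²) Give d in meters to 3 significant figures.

1.22 × 10⁸ m

2GMr/d³ = a_tidal  ⇒  d = (2GMr / a_tidal)^(1/3)
d = (2 × 6.674×10⁻¹¹ × (1.02 × 10²⁶) × (4.40 × 10⁵) / (0.00330))^(1/3)
  = 1.22 × 10⁸ m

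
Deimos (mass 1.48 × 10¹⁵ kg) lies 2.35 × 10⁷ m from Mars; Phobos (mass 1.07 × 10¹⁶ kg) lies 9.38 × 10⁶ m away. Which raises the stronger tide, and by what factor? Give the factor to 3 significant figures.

Tidal acceleration ∝ M/d³, so compare M/d³ for each.
Deimos: (1.48 × 10¹⁵) / (2.35 × 10⁷)³ = 1.140 × 10⁻⁷
Phobos: (1.07 × 10¹⁶) / (9.38 × 10⁶)³ = 1.297 × 10⁻⁵
Ratio (larger/smaller) = 114

Phobos, by a factor of ≈ 114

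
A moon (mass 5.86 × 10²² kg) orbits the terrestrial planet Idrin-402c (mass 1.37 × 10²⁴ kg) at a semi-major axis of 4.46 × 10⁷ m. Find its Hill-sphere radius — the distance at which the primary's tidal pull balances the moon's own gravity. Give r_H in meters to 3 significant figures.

r_H ≈ a (m/3M)^(1/3)
    = (4.46 × 10⁷) × (5.86 × 10²² / (3 × 1.37 × 10²⁴))^(1/3)
    = 1.08 × 10⁷ m

1.08 × 10⁷ m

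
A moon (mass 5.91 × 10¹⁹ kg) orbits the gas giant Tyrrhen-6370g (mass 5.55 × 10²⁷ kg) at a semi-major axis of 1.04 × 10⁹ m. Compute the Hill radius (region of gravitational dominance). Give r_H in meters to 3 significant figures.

r_H ≈ a (m/3M)^(1/3)
    = (1.04 × 10⁹) × (5.91 × 10¹⁹ / (3 × 5.55 × 10²⁷))^(1/3)
    = 1.59 × 10⁶ m

1.59 × 10⁶ m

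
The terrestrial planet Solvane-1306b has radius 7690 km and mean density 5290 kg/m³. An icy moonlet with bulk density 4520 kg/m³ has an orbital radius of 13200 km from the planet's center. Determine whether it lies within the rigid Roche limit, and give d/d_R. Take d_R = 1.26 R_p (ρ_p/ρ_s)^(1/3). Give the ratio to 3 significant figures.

d_R = 1.26 × (7690 km) × (5290/4520)^(1/3) = 10210 km
d/d_R = (13200) / (10210) = 1.29
Since d/d_R > 1, the body is outside the Roche limit.

outside; d/d_R ≈ 1.29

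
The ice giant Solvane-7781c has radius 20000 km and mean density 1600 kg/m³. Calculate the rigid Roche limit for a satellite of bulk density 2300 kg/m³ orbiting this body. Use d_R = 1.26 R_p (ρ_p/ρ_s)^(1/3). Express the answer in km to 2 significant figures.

22000 km

d_R = 1.26 × 20000 km × (1600/2300)^(1/3)
    = 22000 km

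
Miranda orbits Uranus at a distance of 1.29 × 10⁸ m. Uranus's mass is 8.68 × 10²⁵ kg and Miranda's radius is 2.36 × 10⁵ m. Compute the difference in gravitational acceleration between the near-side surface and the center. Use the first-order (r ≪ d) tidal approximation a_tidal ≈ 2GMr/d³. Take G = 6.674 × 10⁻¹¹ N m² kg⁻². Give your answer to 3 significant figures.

1.27 × 10⁻³ m/s²

Δa = 2GMr/d³
   = 2 × (6.674 × 10⁻¹¹) × (8.68 × 10²⁵) × (2.36 × 10⁵) / (1.29 × 10⁸)³
   = 1.27 × 10⁻³ m/s²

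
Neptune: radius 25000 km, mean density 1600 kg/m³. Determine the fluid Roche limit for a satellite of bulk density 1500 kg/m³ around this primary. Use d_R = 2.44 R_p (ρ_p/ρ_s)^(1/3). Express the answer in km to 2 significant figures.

d_R = 2.44 × 25000 km × (1600/1500)^(1/3)
    = 62000 km

62000 km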